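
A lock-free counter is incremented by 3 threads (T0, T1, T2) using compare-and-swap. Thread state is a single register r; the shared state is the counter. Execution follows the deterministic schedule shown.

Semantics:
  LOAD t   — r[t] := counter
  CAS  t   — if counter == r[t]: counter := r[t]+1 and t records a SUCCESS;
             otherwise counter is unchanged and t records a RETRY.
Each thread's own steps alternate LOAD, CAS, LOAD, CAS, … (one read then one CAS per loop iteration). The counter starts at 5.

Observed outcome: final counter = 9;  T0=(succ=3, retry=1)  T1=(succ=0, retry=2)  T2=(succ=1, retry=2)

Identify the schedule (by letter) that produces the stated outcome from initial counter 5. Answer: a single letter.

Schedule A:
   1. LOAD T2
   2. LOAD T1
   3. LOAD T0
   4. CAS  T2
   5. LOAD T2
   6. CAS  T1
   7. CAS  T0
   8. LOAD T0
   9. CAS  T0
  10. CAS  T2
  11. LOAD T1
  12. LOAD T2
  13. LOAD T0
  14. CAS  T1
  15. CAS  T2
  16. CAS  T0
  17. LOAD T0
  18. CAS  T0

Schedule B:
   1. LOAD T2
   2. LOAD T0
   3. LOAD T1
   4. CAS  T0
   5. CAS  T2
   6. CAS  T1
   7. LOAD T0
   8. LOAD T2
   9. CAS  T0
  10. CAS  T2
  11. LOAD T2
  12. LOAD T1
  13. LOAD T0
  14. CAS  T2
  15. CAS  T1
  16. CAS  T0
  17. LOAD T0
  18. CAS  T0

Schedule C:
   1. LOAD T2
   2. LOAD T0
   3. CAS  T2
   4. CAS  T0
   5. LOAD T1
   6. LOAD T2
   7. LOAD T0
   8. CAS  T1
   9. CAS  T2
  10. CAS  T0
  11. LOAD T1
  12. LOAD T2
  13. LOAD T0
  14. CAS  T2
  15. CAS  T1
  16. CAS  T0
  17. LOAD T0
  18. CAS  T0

B

Simulating candidate B:
#1 T2 reads 5
#2 T0 reads 5
#3 T1 reads 5
#4 T0 CAS(5→6) writes; counter now 6
#5 T2 CAS(5→6) fails; counter now 6
#6 T1 CAS(5→6) fails; counter now 6
#7 T0 reads 6
#8 T2 reads 6
#9 T0 CAS(6→7) writes; counter now 7
#10 T2 CAS(6→7) fails; counter now 7
#11 T2 reads 7
#12 T1 reads 7
#13 T0 reads 7
#14 T2 CAS(7→8) writes; counter now 8
#15 T1 CAS(7→8) fails; counter now 8
#16 T0 CAS(7→8) fails; counter now 8
#17 T0 reads 8
#18 T0 CAS(8→9) writes; counter now 9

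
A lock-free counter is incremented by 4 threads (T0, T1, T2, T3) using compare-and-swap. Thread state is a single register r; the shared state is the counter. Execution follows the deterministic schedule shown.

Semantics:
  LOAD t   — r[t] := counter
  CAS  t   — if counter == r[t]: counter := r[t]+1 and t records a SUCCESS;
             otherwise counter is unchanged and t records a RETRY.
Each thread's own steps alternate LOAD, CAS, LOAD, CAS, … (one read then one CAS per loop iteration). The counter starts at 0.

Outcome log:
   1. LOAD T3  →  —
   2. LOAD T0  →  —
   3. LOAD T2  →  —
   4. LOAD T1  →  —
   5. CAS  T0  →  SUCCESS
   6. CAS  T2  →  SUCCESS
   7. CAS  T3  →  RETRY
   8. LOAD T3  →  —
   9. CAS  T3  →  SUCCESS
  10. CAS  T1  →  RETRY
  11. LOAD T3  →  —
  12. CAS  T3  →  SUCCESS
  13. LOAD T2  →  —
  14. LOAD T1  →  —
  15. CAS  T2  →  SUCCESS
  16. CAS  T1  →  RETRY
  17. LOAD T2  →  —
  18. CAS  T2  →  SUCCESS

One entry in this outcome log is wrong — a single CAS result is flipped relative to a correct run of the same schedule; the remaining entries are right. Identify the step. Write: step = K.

Correct run:
   1) LOAD T3:  M=0  r_T3=0
   2) LOAD T0:  M=0  r_T0=0
   3) LOAD T2:  M=0  r_T2=0
   4) LOAD T1:  M=0  r_T1=0
   5) CAS  T0:  M=1  r_T0=0 ✓
   6) CAS  T2:  M=1  r_T2=0 ✗
   7) CAS  T3:  M=1  r_T3=0 ✗
   8) LOAD T3:  M=1  r_T3=1
   9) CAS  T3:  M=2  r_T3=1 ✓
  10) CAS  T1:  M=2  r_T1=0 ✗
  11) LOAD T3:  M=2  r_T3=2
  12) CAS  T3:  M=3  r_T3=2 ✓
  13) LOAD T2:  M=3  r_T2=3
  14) LOAD T1:  M=3  r_T1=3
  15) CAS  T2:  M=4  r_T2=3 ✓
  16) CAS  T1:  M=4  r_T1=3 ✗
  17) LOAD T2:  M=4  r_T2=4
  18) CAS  T2:  M=5  r_T2=4 ✓
Mismatch at 6.

step = 6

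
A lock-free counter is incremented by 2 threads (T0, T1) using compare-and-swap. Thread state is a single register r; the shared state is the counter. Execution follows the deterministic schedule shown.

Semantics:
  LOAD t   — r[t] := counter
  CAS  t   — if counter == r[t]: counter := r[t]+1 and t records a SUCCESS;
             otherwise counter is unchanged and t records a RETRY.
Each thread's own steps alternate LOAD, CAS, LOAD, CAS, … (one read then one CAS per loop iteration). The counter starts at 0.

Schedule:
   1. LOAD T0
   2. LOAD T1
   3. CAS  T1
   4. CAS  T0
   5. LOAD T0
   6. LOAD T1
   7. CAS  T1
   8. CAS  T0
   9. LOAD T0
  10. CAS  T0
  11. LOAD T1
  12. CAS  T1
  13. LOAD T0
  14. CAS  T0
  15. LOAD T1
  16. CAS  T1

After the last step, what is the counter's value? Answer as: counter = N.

counter = 6

   1) LOAD T0:  M=0  r_T0=0
   2) LOAD T1:  M=0  r_T1=0
   3) CAS  T1:  M=1  r_T1=0 ✓
   4) CAS  T0:  M=1  r_T0=0 ✗
   5) LOAD T0:  M=1  r_T0=1
   6) LOAD T1:  M=1  r_T1=1
   7) CAS  T1:  M=2  r_T1=1 ✓
   8) CAS  T0:  M=2  r_T0=1 ✗
   9) LOAD T0:  M=2  r_T0=2
  10) CAS  T0:  M=3  r_T0=2 ✓
  11) LOAD T1:  M=3  r_T1=3
  12) CAS  T1:  M=4  r_T1=3 ✓
  13) LOAD T0:  M=4  r_T0=4
  14) CAS  T0:  M=5  r_T0=4 ✓
  15) LOAD T1:  M=5  r_T1=5
  16) CAS  T1:  M=6  r_T1=5 ✓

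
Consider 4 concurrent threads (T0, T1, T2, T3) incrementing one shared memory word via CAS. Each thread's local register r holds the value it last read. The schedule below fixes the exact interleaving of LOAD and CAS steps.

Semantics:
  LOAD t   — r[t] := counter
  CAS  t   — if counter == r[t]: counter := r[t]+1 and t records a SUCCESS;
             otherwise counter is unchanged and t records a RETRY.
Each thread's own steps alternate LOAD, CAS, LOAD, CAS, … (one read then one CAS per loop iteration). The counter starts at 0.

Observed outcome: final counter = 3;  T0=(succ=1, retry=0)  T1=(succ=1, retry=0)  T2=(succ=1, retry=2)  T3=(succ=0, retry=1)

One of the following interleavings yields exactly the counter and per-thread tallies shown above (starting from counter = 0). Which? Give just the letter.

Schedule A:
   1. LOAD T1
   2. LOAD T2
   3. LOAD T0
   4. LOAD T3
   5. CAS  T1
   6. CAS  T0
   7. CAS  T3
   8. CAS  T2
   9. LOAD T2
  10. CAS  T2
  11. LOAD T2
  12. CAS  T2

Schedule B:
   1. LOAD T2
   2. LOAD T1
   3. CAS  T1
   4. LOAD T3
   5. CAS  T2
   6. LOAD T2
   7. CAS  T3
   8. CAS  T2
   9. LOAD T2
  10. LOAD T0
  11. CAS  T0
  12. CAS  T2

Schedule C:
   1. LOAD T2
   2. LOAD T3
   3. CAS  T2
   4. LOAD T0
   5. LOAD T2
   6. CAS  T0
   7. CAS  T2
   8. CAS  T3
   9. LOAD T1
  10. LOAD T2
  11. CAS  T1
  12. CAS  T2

Simulating candidate C:
   1) LOAD T2:  M=0  r_T2=0
   2) LOAD T3:  M=0  r_T3=0
   3) CAS  T2:  M=1  r_T2=0 ✓
   4) LOAD T0:  M=1  r_T0=1
   5) LOAD T2:  M=1  r_T2=1
   6) CAS  T0:  M=2  r_T0=1 ✓
   7) CAS  T2:  M=2  r_T2=1 ✗
   8) CAS  T3:  M=2  r_T3=0 ✗
   9) LOAD T1:  M=2  r_T1=2
  10) LOAD T2:  M=2  r_T2=2
  11) CAS  T1:  M=3  r_T1=2 ✓
  12) CAS  T2:  M=3  r_T2=2 ✗

C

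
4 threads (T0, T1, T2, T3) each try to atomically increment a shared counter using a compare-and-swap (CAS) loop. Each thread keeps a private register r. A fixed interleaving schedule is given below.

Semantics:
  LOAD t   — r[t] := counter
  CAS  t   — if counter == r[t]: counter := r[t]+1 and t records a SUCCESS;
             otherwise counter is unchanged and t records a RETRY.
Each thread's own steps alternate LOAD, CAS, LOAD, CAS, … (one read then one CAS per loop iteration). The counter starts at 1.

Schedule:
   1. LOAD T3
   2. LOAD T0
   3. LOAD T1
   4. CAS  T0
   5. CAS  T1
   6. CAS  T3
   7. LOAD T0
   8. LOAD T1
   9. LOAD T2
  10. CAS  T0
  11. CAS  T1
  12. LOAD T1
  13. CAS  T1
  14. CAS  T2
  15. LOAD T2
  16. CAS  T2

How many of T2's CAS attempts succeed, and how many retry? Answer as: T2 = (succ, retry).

T2 = (1, 1)

step 1: T3 LOAD ⇒ load; ctr=1 reg=1
step 2: T0 LOAD ⇒ load; ctr=1 reg=1
step 3: T1 LOAD ⇒ load; ctr=1 reg=1
step 4: T0 CAS ⇒ ok; ctr=2 reg=1
step 5: T1 CAS ⇒ retry; ctr=2 reg=1
step 6: T3 CAS ⇒ retry; ctr=2 reg=1
step 7: T0 LOAD ⇒ load; ctr=2 reg=2
step 8: T1 LOAD ⇒ load; ctr=2 reg=2
step 9: T2 LOAD ⇒ load; ctr=2 reg=2
step 10: T0 CAS ⇒ ok; ctr=3 reg=2
step 11: T1 CAS ⇒ retry; ctr=3 reg=2
step 12: T1 LOAD ⇒ load; ctr=3 reg=3
step 13: T1 CAS ⇒ ok; ctr=4 reg=3
step 14: T2 CAS ⇒ retry; ctr=4 reg=2
step 15: T2 LOAD ⇒ load; ctr=4 reg=4
step 16: T2 CAS ⇒ ok; ctr=5 reg=4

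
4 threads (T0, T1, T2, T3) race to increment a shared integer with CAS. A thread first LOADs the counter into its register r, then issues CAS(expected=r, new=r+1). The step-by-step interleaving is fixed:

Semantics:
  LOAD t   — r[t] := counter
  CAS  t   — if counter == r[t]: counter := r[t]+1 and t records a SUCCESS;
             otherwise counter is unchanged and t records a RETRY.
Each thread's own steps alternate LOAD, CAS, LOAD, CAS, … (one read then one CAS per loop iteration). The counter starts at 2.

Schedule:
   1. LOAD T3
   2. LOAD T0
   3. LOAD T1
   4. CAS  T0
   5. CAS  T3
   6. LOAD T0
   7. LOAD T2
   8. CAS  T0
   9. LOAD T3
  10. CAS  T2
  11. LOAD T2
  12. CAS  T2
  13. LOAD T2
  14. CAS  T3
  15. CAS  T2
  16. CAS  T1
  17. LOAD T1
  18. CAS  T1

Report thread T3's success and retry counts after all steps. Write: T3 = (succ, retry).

T3 = (0, 2)

   1) LOAD T3:  M=2  r_T3=2
   2) LOAD T0:  M=2  r_T0=2
   3) LOAD T1:  M=2  r_T1=2
   4) CAS  T0:  M=3  r_T0=2 ✓
   5) CAS  T3:  M=3  r_T3=2 ✗
   6) LOAD T0:  M=3  r_T0=3
   7) LOAD T2:  M=3  r_T2=3
   8) CAS  T0:  M=4  r_T0=3 ✓
   9) LOAD T3:  M=4  r_T3=4
  10) CAS  T2:  M=4  r_T2=3 ✗
  11) LOAD T2:  M=4  r_T2=4
  12) CAS  T2:  M=5  r_T2=4 ✓
  13) LOAD T2:  M=5  r_T2=5
  14) CAS  T3:  M=5  r_T3=4 ✗
  15) CAS  T2:  M=6  r_T2=5 ✓
  16) CAS  T1:  M=6  r_T1=2 ✗
  17) LOAD T1:  M=6  r_T1=6
  18) CAS  T1:  M=7  r_T1=6 ✓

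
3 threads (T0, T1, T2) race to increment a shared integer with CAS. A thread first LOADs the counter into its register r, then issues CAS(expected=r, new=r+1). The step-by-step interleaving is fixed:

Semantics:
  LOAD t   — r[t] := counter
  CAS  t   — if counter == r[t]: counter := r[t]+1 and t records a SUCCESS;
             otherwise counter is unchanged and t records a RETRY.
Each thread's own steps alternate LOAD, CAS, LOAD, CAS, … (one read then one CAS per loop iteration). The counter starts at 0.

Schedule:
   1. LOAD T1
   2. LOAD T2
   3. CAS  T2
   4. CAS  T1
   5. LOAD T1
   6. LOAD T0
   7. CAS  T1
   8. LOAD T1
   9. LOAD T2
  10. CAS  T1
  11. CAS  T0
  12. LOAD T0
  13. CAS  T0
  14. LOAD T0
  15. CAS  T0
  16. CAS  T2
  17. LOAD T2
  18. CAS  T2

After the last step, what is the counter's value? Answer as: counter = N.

#1 T1 reads 0
#2 T2 reads 0
#3 T2 CAS(0→1) writes; counter now 1
#4 T1 CAS(0→1) fails; counter now 1
#5 T1 reads 1
#6 T0 reads 1
#7 T1 CAS(1→2) writes; counter now 2
#8 T1 reads 2
#9 T2 reads 2
#10 T1 CAS(2→3) writes; counter now 3
#11 T0 CAS(1→2) fails; counter now 3
#12 T0 reads 3
#13 T0 CAS(3→4) writes; counter now 4
#14 T0 reads 4
#15 T0 CAS(4→5) writes; counter now 5
#16 T2 CAS(2→3) fails; counter now 5
#17 T2 reads 5
#18 T2 CAS(5→6) writes; counter now 6

counter = 6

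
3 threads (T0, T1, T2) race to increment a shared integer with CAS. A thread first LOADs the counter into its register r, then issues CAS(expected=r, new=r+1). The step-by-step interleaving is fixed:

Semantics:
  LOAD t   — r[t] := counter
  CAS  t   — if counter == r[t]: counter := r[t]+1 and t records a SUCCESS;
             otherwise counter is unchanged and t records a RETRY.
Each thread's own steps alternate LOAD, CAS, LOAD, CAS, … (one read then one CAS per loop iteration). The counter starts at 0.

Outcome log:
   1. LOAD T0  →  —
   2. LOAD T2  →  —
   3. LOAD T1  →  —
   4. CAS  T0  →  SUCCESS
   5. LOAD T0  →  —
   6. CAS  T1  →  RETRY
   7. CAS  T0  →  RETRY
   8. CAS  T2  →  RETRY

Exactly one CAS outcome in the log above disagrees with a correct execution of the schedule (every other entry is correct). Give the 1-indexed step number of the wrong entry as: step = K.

step = 7

Re-executing:
T0 LOAD — after: cnt=0, r=0 — load
T2 LOAD — after: cnt=0, r=0 — load
T1 LOAD — after: cnt=0, r=0 — load
T0 CAS — after: cnt=1, r=0 — ok
T0 LOAD — after: cnt=1, r=1 — load
T1 CAS — after: cnt=1, r=0 — retry
T0 CAS — after: cnt=2, r=1 — ok
T2 CAS — after: cnt=2, r=0 — retry
Mismatch at 7.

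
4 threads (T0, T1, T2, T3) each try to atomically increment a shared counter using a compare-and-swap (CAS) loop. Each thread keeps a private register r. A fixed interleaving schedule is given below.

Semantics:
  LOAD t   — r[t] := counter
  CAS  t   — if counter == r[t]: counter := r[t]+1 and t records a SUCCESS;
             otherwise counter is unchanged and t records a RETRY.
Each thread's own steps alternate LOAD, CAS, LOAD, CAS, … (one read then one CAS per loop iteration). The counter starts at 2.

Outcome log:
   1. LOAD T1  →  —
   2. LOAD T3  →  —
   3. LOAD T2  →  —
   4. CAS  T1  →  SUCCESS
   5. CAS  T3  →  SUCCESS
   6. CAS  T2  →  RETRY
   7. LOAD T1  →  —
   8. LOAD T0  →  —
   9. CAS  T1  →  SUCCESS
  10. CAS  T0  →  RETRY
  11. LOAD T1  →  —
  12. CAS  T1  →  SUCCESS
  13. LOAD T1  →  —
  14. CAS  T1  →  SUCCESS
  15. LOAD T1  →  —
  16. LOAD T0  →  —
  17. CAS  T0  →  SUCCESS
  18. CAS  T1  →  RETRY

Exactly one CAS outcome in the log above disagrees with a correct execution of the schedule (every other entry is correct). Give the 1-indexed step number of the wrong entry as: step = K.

Reference trace:
#1 T1 reads 2
#2 T3 reads 2
#3 T2 reads 2
#4 T1 CAS(2→3) writes; counter now 3
#5 T3 CAS(2→3) fails; counter now 3
#6 T2 CAS(2→3) fails; counter now 3
#7 T1 reads 3
#8 T0 reads 3
#9 T1 CAS(3→4) writes; counter now 4
#10 T0 CAS(3→4) fails; counter now 4
#11 T1 reads 4
#12 T1 CAS(4→5) writes; counter now 5
#13 T1 reads 5
#14 T1 CAS(5→6) writes; counter now 6
#15 T1 reads 6
#16 T0 reads 6
#17 T0 CAS(6→7) writes; counter now 7
#18 T1 CAS(6→7) fails; counter now 7
Log disagrees first at step 5.

step = 5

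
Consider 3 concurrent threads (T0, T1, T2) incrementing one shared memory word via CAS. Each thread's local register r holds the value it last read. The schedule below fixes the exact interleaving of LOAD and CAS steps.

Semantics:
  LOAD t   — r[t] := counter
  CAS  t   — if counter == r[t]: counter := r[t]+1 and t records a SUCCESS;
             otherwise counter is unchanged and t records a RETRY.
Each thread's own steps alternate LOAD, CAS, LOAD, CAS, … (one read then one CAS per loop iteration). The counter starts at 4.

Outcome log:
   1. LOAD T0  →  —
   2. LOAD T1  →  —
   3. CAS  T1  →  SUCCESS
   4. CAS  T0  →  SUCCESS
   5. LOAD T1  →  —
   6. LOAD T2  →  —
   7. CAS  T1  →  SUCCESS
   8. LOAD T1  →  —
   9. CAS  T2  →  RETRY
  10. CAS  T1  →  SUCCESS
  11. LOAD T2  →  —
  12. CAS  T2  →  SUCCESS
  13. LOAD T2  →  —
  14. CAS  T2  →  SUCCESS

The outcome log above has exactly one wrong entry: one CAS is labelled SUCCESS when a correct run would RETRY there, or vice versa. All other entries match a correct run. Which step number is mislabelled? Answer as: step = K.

step = 4

Reference trace:
   1) LOAD T0:  M=4  r_T0=4
   2) LOAD T1:  M=4  r_T1=4
   3) CAS  T1:  M=5  r_T1=4 ✓
   4) CAS  T0:  M=5  r_T0=4 ✗
   5) LOAD T1:  M=5  r_T1=5
   6) LOAD T2:  M=5  r_T2=5
   7) CAS  T1:  M=6  r_T1=5 ✓
   8) LOAD T1:  M=6  r_T1=6
   9) CAS  T2:  M=6  r_T2=5 ✗
  10) CAS  T1:  M=7  r_T1=6 ✓
  11) LOAD T2:  M=7  r_T2=7
  12) CAS  T2:  M=8  r_T2=7 ✓
  13) LOAD T2:  M=8  r_T2=8
  14) CAS  T2:  M=9  r_T2=8 ✓
Mismatch at 4.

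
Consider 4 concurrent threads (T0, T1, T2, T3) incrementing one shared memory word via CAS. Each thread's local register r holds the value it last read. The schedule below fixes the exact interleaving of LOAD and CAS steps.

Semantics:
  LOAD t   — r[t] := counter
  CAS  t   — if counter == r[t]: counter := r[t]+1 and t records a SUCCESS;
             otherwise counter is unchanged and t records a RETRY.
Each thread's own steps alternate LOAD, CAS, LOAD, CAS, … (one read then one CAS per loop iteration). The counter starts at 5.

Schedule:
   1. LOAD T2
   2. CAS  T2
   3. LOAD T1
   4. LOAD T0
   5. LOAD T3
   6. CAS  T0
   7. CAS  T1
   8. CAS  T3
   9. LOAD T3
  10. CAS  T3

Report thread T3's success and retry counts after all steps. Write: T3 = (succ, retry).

T3 = (1, 1)

1. LOAD T2 → mem=5 r[T2]=5 [LOAD]
2. CAS T2 → mem=6 r[T2]=5 [OK]
3. LOAD T1 → mem=6 r[T1]=6 [LOAD]
4. LOAD T0 → mem=6 r[T0]=6 [LOAD]
5. LOAD T3 → mem=6 r[T3]=6 [LOAD]
6. CAS T0 → mem=7 r[T0]=6 [OK]
7. CAS T1 → mem=7 r[T1]=6 [RETRY]
8. CAS T3 → mem=7 r[T3]=6 [RETRY]
9. LOAD T3 → mem=7 r[T3]=7 [LOAD]
10. CAS T3 → mem=8 r[T3]=7 [OK]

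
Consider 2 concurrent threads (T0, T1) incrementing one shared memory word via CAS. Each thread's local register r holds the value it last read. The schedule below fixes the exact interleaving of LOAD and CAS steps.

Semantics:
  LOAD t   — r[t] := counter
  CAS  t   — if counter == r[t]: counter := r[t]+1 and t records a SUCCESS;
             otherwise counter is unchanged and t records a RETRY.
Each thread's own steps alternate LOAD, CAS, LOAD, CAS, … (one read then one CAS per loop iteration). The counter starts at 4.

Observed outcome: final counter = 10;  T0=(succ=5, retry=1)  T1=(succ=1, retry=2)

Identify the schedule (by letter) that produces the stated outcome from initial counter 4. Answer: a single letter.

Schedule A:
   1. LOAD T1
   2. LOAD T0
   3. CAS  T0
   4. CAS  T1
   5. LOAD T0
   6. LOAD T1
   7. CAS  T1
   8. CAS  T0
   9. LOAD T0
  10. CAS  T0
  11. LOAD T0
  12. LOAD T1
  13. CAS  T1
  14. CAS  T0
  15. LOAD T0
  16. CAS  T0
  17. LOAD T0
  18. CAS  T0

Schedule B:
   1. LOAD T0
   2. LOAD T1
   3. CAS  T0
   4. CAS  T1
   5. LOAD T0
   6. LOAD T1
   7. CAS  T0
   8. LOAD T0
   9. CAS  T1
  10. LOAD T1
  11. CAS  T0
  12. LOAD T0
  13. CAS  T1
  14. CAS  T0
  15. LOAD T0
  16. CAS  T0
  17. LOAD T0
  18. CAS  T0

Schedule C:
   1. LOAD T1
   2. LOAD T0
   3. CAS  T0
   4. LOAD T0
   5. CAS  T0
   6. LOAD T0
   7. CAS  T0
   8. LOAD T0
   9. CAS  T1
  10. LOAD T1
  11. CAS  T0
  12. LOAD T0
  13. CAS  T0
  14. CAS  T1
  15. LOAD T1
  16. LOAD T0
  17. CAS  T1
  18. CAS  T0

Tracing schedule C:
   1) LOAD T1:  M=4  r_T1=4
   2) LOAD T0:  M=4  r_T0=4
   3) CAS  T0:  M=5  r_T0=4 ✓
   4) LOAD T0:  M=5  r_T0=5
   5) CAS  T0:  M=6  r_T0=5 ✓
   6) LOAD T0:  M=6  r_T0=6
   7) CAS  T0:  M=7  r_T0=6 ✓
   8) LOAD T0:  M=7  r_T0=7
   9) CAS  T1:  M=7  r_T1=4 ✗
  10) LOAD T1:  M=7  r_T1=7
  11) CAS  T0:  M=8  r_T0=7 ✓
  12) LOAD T0:  M=8  r_T0=8
  13) CAS  T0:  M=9  r_T0=8 ✓
  14) CAS  T1:  M=9  r_T1=7 ✗
  15) LOAD T1:  M=9  r_T1=9
  16) LOAD T0:  M=9  r_T0=9
  17) CAS  T1:  M=10  r_T1=9 ✓
  18) CAS  T0:  M=10  r_T0=9 ✗

C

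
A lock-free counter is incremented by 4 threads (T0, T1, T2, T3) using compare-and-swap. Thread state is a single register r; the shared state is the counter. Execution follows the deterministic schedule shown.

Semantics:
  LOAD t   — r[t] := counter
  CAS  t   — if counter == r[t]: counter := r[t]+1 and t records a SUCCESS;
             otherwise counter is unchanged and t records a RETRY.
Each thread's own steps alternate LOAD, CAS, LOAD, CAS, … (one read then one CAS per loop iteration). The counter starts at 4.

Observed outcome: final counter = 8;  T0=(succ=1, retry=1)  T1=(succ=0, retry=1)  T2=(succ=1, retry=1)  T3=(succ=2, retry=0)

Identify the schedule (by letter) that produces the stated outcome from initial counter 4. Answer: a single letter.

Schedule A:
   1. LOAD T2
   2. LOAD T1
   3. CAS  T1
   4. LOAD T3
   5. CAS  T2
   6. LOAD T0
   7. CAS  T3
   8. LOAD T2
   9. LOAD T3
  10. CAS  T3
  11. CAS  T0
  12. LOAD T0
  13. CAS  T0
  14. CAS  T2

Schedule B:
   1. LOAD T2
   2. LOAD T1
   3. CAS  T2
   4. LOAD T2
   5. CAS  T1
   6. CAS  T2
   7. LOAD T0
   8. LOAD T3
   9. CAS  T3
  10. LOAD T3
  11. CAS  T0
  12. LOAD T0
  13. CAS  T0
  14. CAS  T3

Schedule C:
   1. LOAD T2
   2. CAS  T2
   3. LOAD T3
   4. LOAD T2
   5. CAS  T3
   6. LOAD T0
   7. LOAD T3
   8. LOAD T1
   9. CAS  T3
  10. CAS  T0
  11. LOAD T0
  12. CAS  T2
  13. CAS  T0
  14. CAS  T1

Run C:
   1) LOAD T2:  M=4  r_T2=4
   2) CAS  T2:  M=5  r_T2=4 ✓
   3) LOAD T3:  M=5  r_T3=5
   4) LOAD T2:  M=5  r_T2=5
   5) CAS  T3:  M=6  r_T3=5 ✓
   6) LOAD T0:  M=6  r_T0=6
   7) LOAD T3:  M=6  r_T3=6
   8) LOAD T1:  M=6  r_T1=6
   9) CAS  T3:  M=7  r_T3=6 ✓
  10) CAS  T0:  M=7  r_T0=6 ✗
  11) LOAD T0:  M=7  r_T0=7
  12) CAS  T2:  M=7  r_T2=5 ✗
  13) CAS  T0:  M=8  r_T0=7 ✓
  14) CAS  T1:  M=8  r_T1=6 ✗

C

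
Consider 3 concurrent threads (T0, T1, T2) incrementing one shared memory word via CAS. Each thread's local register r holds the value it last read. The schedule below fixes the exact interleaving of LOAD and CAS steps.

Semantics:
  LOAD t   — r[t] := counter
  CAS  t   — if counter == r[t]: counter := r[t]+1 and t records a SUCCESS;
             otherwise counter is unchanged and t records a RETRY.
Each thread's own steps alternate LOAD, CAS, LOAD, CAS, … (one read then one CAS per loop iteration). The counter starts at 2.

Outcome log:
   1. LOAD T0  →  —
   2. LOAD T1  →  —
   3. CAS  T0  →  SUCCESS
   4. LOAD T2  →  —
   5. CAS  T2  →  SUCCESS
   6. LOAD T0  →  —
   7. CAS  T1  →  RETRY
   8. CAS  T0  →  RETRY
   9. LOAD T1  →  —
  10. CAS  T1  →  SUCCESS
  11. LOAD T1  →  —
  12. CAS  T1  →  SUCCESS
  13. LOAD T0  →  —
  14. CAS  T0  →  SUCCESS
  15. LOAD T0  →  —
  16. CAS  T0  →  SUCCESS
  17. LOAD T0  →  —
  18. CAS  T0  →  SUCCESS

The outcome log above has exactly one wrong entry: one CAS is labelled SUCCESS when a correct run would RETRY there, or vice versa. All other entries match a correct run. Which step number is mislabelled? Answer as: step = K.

step = 8

Reference trace:
T0 LOAD — after: cnt=2, r=2 — load
T1 LOAD — after: cnt=2, r=2 — load
T0 CAS — after: cnt=3, r=2 — ok
T2 LOAD — after: cnt=3, r=3 — load
T2 CAS — after: cnt=4, r=3 — ok
T0 LOAD — after: cnt=4, r=4 — load
T1 CAS — after: cnt=4, r=2 — retry
T0 CAS — after: cnt=5, r=4 — ok
T1 LOAD — after: cnt=5, r=5 — load
T1 CAS — after: cnt=6, r=5 — ok
T1 LOAD — after: cnt=6, r=6 — load
T1 CAS — after: cnt=7, r=6 — ok
T0 LOAD — after: cnt=7, r=7 — load
T0 CAS — after: cnt=8, r=7 — ok
T0 LOAD — after: cnt=8, r=8 — load
T0 CAS — after: cnt=9, r=8 — ok
T0 LOAD — after: cnt=9, r=9 — load
T0 CAS — after: cnt=10, r=9 — ok
Flip is step 8.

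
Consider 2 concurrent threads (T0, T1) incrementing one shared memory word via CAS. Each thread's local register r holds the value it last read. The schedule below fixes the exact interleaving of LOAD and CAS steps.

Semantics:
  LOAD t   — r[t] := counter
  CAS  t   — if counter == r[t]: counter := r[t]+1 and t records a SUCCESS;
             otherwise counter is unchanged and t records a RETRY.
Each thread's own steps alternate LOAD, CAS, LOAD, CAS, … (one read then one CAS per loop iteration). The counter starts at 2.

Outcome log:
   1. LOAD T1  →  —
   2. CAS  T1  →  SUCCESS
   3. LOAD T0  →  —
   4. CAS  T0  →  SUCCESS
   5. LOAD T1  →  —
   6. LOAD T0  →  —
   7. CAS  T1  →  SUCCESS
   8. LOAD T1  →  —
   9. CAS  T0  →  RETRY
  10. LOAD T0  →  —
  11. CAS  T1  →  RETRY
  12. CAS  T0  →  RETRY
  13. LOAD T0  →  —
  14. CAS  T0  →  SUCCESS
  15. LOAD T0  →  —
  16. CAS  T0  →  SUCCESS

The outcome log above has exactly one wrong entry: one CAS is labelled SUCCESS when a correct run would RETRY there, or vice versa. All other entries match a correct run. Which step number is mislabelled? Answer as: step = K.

step = 11

Reference trace:
1. LOAD T1 → mem=2 r[T1]=2 [LOAD]
2. CAS T1 → mem=3 r[T1]=2 [OK]
3. LOAD T0 → mem=3 r[T0]=3 [LOAD]
4. CAS T0 → mem=4 r[T0]=3 [OK]
5. LOAD T1 → mem=4 r[T1]=4 [LOAD]
6. LOAD T0 → mem=4 r[T0]=4 [LOAD]
7. CAS T1 → mem=5 r[T1]=4 [OK]
8. LOAD T1 → mem=5 r[T1]=5 [LOAD]
9. CAS T0 → mem=5 r[T0]=4 [RETRY]
10. LOAD T0 → mem=5 r[T0]=5 [LOAD]
11. CAS T1 → mem=6 r[T1]=5 [OK]
12. CAS T0 → mem=6 r[T0]=5 [RETRY]
13. LOAD T0 → mem=6 r[T0]=6 [LOAD]
14. CAS T0 → mem=7 r[T0]=6 [OK]
15. LOAD T0 → mem=7 r[T0]=7 [LOAD]
16. CAS T0 → mem=8 r[T0]=7 [OK]
Mismatch at 11.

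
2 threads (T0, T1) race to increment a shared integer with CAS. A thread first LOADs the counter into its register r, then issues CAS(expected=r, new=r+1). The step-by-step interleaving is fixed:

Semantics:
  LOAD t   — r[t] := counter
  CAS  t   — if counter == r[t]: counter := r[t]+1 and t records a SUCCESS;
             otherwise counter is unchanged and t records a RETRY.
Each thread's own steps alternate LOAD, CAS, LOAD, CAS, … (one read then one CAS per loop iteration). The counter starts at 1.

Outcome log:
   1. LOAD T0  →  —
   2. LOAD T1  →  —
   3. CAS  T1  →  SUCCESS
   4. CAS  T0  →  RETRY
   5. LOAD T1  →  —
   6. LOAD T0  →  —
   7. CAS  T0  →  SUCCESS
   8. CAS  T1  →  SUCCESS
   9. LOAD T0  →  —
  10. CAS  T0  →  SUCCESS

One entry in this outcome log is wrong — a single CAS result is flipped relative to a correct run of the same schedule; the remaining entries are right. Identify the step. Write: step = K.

Re-executing:
[1] T0.load  rd  (counter 1, T0.r 1)
[2] T1.load  rd  (counter 1, T1.r 1)
[3] T1.cas  hit  (counter 2, T1.r 1)
[4] T0.cas  miss  (counter 2, T0.r 1)
[5] T1.load  rd  (counter 2, T1.r 2)
[6] T0.load  rd  (counter 2, T0.r 2)
[7] T0.cas  hit  (counter 3, T0.r 2)
[8] T1.cas  miss  (counter 3, T1.r 2)
[9] T0.load  rd  (counter 3, T0.r 3)
[10] T0.cas  hit  (counter 4, T0.r 3)
Log disagrees first at step 8.

step = 8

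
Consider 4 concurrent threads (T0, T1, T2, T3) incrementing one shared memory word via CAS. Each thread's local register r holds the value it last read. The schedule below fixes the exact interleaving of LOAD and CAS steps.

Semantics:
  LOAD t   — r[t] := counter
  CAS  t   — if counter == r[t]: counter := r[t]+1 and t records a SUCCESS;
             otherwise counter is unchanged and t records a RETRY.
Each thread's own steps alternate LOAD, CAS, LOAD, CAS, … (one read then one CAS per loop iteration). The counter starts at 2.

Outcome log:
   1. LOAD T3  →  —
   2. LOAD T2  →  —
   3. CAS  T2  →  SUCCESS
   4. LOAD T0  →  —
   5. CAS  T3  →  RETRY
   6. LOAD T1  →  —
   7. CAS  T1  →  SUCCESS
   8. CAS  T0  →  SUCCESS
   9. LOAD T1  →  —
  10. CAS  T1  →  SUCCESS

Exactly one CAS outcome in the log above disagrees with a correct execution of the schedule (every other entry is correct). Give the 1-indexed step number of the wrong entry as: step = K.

Re-executing:
#1 T3 reads 2
#2 T2 reads 2
#3 T2 CAS(2→3) writes; counter now 3
#4 T0 reads 3
#5 T3 CAS(2→3) fails; counter now 3
#6 T1 reads 3
#7 T1 CAS(3→4) writes; counter now 4
#8 T0 CAS(3→4) fails; counter now 4
#9 T1 reads 4
#10 T1 CAS(4→5) writes; counter now 5
Flip is step 8.

step = 8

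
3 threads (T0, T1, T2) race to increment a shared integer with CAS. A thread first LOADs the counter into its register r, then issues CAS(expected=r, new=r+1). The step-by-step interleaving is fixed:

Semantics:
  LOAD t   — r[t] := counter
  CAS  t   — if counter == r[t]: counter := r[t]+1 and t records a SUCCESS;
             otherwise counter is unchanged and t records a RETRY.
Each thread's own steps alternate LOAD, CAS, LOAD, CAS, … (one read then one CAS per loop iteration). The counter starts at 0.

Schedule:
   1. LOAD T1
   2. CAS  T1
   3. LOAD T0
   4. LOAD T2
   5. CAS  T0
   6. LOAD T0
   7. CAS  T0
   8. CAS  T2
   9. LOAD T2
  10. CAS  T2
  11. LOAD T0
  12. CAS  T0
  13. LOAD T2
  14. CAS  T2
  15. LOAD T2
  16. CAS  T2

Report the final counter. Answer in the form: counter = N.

counter = 7

#1 T1 reads 0
#2 T1 CAS(0→1) writes; counter now 1
#3 T0 reads 1
#4 T2 reads 1
#5 T0 CAS(1→2) writes; counter now 2
#6 T0 reads 2
#7 T0 CAS(2→3) writes; counter now 3
#8 T2 CAS(1→2) fails; counter now 3
#9 T2 reads 3
#10 T2 CAS(3→4) writes; counter now 4
#11 T0 reads 4
#12 T0 CAS(4→5) writes; counter now 5
#13 T2 reads 5
#14 T2 CAS(5→6) writes; counter now 6
#15 T2 reads 6
#16 T2 CAS(6→7) writes; counter now 7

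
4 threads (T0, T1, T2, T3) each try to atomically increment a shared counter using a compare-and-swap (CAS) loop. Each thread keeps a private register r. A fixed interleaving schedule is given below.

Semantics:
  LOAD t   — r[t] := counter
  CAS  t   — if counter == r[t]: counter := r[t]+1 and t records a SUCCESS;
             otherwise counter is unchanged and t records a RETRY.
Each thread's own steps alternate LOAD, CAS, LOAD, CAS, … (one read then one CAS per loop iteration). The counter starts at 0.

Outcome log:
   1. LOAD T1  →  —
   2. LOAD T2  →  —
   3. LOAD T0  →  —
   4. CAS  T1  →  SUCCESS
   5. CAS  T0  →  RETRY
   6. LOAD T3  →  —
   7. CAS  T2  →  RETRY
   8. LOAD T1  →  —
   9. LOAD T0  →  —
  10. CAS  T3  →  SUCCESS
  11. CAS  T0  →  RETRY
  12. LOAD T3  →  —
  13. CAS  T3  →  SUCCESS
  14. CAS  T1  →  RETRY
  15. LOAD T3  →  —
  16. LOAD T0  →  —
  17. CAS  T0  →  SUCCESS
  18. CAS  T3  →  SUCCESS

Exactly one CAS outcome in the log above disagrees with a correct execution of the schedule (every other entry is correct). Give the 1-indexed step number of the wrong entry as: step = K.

step = 18

Re-executing:
step 1: T1 LOAD ⇒ load; ctr=0 reg=0
step 2: T2 LOAD ⇒ load; ctr=0 reg=0
step 3: T0 LOAD ⇒ load; ctr=0 reg=0
step 4: T1 CAS ⇒ ok; ctr=1 reg=0
step 5: T0 CAS ⇒ retry; ctr=1 reg=0
step 6: T3 LOAD ⇒ load; ctr=1 reg=1
step 7: T2 CAS ⇒ retry; ctr=1 reg=0
step 8: T1 LOAD ⇒ load; ctr=1 reg=1
step 9: T0 LOAD ⇒ load; ctr=1 reg=1
step 10: T3 CAS ⇒ ok; ctr=2 reg=1
step 11: T0 CAS ⇒ retry; ctr=2 reg=1
step 12: T3 LOAD ⇒ load; ctr=2 reg=2
step 13: T3 CAS ⇒ ok; ctr=3 reg=2
step 14: T1 CAS ⇒ retry; ctr=3 reg=1
step 15: T3 LOAD ⇒ load; ctr=3 reg=3
step 16: T0 LOAD ⇒ load; ctr=3 reg=3
step 17: T0 CAS ⇒ ok; ctr=4 reg=3
step 18: T3 CAS ⇒ retry; ctr=4 reg=3
Flip is step 18.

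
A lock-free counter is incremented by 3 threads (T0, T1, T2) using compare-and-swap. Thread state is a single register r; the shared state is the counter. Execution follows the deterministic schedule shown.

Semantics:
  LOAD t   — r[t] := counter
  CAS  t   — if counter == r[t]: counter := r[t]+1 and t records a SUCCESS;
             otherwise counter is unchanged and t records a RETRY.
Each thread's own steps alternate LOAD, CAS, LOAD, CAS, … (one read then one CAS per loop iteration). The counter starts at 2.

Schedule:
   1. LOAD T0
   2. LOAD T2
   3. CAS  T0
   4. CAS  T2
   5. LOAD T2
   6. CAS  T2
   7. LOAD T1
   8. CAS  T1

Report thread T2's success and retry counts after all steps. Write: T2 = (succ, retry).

   1) LOAD T0:  M=2  r_T0=2
   2) LOAD T2:  M=2  r_T2=2
   3) CAS  T0:  M=3  r_T0=2 ✓
   4) CAS  T2:  M=3  r_T2=2 ✗
   5) LOAD T2:  M=3  r_T2=3
   6) CAS  T2:  M=4  r_T2=3 ✓
   7) LOAD T1:  M=4  r_T1=4
   8) CAS  T1:  M=5  r_T1=4 ✓

T2 = (1, 1)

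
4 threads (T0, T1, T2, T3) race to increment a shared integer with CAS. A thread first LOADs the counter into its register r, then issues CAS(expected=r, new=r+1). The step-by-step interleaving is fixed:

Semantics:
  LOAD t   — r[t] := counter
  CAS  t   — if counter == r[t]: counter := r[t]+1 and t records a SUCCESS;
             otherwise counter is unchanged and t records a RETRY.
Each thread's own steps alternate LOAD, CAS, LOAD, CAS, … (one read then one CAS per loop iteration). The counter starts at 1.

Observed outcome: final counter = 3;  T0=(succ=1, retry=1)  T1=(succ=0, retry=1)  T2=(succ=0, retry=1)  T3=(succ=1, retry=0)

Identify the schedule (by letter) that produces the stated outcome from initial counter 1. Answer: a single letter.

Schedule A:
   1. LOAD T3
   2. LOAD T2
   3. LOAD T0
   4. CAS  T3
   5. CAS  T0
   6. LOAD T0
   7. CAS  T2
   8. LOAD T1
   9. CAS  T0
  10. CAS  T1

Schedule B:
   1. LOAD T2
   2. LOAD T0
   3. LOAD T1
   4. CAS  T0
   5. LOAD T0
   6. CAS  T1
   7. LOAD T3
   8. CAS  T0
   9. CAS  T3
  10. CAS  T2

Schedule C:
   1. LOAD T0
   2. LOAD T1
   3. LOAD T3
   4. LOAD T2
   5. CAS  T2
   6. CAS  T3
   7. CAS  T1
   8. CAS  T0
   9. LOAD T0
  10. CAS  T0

A

Run A:
step 1: T3 LOAD ⇒ load; ctr=1 reg=1
step 2: T2 LOAD ⇒ load; ctr=1 reg=1
step 3: T0 LOAD ⇒ load; ctr=1 reg=1
step 4: T3 CAS ⇒ ok; ctr=2 reg=1
step 5: T0 CAS ⇒ retry; ctr=2 reg=1
step 6: T0 LOAD ⇒ load; ctr=2 reg=2
step 7: T2 CAS ⇒ retry; ctr=2 reg=1
step 8: T1 LOAD ⇒ load; ctr=2 reg=2
step 9: T0 CAS ⇒ ok; ctr=3 reg=2
step 10: T1 CAS ⇒ retry; ctr=3 reg=2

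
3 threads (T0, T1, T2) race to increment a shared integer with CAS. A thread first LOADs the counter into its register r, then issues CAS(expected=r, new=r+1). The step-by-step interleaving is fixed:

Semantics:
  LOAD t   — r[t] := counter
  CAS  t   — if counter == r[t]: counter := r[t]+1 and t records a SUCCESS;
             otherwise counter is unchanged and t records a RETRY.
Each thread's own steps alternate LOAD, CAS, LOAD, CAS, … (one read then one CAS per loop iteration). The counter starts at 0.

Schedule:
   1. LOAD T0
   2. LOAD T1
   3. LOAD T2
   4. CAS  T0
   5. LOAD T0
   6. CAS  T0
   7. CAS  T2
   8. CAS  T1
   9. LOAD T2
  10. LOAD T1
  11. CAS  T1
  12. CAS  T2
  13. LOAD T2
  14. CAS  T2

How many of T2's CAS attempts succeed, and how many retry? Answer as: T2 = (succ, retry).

T2 = (1, 2)

T0 LOAD — after: cnt=0, r=0 — load
T1 LOAD — after: cnt=0, r=0 — load
T2 LOAD — after: cnt=0, r=0 — load
T0 CAS — after: cnt=1, r=0 — ok
T0 LOAD — after: cnt=1, r=1 — load
T0 CAS — after: cnt=2, r=1 — ok
T2 CAS — after: cnt=2, r=0 — retry
T1 CAS — after: cnt=2, r=0 — retry
T2 LOAD — after: cnt=2, r=2 — load
T1 LOAD — after: cnt=2, r=2 — load
T1 CAS — after: cnt=3, r=2 — ok
T2 CAS — after: cnt=3, r=2 — retry
T2 LOAD — after: cnt=3, r=3 — load
T2 CAS — after: cnt=4, r=3 — ok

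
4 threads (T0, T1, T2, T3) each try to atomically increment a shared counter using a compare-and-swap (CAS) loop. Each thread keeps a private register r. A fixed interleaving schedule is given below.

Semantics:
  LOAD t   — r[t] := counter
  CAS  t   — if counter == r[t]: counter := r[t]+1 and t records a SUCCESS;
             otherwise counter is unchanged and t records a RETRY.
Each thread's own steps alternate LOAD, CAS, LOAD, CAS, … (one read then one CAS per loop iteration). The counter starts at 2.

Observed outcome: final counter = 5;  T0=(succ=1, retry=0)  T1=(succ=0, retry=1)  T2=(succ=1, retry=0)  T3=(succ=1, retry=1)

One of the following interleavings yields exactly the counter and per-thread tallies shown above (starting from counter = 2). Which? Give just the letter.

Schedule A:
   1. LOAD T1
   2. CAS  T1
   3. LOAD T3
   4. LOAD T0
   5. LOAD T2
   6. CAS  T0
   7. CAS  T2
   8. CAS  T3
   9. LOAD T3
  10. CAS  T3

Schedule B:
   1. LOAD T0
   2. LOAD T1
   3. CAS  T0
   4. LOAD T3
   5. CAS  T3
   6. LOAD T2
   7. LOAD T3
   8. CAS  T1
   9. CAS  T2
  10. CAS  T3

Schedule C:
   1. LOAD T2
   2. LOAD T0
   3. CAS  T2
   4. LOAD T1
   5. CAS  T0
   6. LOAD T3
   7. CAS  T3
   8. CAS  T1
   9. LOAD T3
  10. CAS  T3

B

Simulating candidate B:
   1) LOAD T0:  M=2  r_T0=2
   2) LOAD T1:  M=2  r_T1=2
   3) CAS  T0:  M=3  r_T0=2 ✓
   4) LOAD T3:  M=3  r_T3=3
   5) CAS  T3:  M=4  r_T3=3 ✓
   6) LOAD T2:  M=4  r_T2=4
   7) LOAD T3:  M=4  r_T3=4
   8) CAS  T1:  M=4  r_T1=2 ✗
   9) CAS  T2:  M=5  r_T2=4 ✓
  10) CAS  T3:  M=5  r_T3=4 ✗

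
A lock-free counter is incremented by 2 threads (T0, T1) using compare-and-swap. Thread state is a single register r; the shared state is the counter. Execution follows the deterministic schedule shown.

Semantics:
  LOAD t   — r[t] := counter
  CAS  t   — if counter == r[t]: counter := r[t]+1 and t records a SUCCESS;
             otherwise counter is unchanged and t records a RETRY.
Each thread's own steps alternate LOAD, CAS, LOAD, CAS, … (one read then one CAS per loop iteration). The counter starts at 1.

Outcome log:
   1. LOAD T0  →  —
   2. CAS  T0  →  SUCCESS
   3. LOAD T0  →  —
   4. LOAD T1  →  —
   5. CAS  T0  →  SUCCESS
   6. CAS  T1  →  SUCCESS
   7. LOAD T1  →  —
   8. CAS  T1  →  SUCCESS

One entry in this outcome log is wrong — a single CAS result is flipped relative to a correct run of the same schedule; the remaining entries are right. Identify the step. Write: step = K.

Correct run:
[1] T0.load  rd  (counter 1, T0.r 1)
[2] T0.cas  hit  (counter 2, T0.r 1)
[3] T0.load  rd  (counter 2, T0.r 2)
[4] T1.load  rd  (counter 2, T1.r 2)
[5] T0.cas  hit  (counter 3, T0.r 2)
[6] T1.cas  miss  (counter 3, T1.r 2)
[7] T1.load  rd  (counter 3, T1.r 3)
[8] T1.cas  hit  (counter 4, T1.r 3)
Mismatch at 6.

step = 6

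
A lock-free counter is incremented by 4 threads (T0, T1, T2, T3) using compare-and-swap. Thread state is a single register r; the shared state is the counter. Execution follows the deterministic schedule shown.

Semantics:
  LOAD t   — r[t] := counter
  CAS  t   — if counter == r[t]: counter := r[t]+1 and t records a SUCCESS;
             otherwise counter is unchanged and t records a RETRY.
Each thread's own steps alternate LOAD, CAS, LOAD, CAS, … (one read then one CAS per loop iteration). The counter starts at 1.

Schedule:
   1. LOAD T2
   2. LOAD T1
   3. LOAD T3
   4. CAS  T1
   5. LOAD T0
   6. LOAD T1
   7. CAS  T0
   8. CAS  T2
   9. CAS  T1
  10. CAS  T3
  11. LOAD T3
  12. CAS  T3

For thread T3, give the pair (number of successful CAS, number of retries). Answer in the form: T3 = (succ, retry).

T3 = (1, 1)

T2 LOAD — after: cnt=1, r=1 — load
T1 LOAD — after: cnt=1, r=1 — load
T3 LOAD — after: cnt=1, r=1 — load
T1 CAS — after: cnt=2, r=1 — ok
T0 LOAD — after: cnt=2, r=2 — load
T1 LOAD — after: cnt=2, r=2 — load
T0 CAS — after: cnt=3, r=2 — ok
T2 CAS — after: cnt=3, r=1 — retry
T1 CAS — after: cnt=3, r=2 — retry
T3 CAS — after: cnt=3, r=1 — retry
T3 LOAD — after: cnt=3, r=3 — load
T3 CAS — after: cnt=4, r=3 — ok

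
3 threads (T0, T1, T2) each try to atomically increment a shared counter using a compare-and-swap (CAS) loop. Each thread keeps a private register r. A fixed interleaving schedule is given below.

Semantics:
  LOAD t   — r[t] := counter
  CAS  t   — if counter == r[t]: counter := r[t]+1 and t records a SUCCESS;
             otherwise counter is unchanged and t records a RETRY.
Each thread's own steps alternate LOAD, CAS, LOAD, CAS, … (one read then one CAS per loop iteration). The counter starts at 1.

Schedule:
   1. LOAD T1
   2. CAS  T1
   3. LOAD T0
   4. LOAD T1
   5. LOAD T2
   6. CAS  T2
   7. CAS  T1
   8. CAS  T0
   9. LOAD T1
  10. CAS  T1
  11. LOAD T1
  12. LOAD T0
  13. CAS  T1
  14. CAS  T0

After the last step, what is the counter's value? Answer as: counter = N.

counter = 5

#1 T1 reads 1
#2 T1 CAS(1→2) writes; counter now 2
#3 T0 reads 2
#4 T1 reads 2
#5 T2 reads 2
#6 T2 CAS(2→3) writes; counter now 3
#7 T1 CAS(2→3) fails; counter now 3
#8 T0 CAS(2→3) fails; counter now 3
#9 T1 reads 3
#10 T1 CAS(3→4) writes; counter now 4
#11 T1 reads 4
#12 T0 reads 4
#13 T1 CAS(4→5) writes; counter now 5
#14 T0 CAS(4→5) fails; counter now 5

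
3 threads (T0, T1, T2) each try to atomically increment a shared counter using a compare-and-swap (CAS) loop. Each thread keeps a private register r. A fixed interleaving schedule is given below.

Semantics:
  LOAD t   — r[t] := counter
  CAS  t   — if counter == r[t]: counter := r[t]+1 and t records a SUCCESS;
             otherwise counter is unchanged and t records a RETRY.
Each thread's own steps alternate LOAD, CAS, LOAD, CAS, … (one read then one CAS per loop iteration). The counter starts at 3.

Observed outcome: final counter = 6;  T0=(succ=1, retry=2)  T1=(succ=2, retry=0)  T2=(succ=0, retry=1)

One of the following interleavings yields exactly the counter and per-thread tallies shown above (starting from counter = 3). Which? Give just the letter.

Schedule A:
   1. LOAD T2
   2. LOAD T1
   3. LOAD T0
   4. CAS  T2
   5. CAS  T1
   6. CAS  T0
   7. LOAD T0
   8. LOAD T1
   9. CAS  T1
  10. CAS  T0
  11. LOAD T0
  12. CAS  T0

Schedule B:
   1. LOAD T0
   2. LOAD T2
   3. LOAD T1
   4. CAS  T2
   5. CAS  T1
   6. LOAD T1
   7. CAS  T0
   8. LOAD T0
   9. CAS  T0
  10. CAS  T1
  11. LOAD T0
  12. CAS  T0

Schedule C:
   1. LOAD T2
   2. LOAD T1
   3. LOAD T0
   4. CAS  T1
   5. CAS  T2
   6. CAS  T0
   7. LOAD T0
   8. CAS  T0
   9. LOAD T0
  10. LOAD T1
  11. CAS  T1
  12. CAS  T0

Run C:
#1 T2 reads 3
#2 T1 reads 3
#3 T0 reads 3
#4 T1 CAS(3→4) writes; counter now 4
#5 T2 CAS(3→4) fails; counter now 4
#6 T0 CAS(3→4) fails; counter now 4
#7 T0 reads 4
#8 T0 CAS(4→5) writes; counter now 5
#9 T0 reads 5
#10 T1 reads 5
#11 T1 CAS(5→6) writes; counter now 6
#12 T0 CAS(5→6) fails; counter now 6

C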